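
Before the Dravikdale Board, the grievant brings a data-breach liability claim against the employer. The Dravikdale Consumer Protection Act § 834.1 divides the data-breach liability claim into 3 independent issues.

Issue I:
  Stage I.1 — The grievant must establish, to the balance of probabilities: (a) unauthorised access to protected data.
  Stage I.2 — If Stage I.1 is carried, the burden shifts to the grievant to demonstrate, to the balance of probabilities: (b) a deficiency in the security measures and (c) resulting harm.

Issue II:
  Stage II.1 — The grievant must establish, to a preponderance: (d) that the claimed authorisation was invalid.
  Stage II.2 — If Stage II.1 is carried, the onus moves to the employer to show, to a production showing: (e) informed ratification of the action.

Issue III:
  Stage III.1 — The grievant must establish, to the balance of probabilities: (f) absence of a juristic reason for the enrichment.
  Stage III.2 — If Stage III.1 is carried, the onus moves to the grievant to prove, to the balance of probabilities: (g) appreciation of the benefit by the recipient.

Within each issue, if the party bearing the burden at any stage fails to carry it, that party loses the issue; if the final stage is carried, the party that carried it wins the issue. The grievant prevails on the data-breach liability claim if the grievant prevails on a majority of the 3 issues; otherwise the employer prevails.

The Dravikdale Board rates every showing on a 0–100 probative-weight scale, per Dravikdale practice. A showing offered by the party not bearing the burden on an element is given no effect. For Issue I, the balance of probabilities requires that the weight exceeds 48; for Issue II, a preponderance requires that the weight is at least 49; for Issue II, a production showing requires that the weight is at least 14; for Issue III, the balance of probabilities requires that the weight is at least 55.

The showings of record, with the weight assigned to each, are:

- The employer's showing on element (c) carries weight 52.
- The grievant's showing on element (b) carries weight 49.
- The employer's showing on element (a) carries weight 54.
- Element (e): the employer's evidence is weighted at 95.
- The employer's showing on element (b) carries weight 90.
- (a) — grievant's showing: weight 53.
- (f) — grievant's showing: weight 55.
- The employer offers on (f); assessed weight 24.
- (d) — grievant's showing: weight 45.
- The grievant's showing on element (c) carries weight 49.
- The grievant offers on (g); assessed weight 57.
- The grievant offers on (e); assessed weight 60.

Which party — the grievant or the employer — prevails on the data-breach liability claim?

— Issue I —
At Stage I.1 the grievant must meet the balance of probabilities (weight exceeds 48): on (a) the weight is 53 (the employer's 54 is given no effect), which does exceed 48, so (a) meets the standard.
  Stage I.1 is satisfied; the grievant continues to bear the burden.
At Stage I.2 the grievant must meet the balance of probabilities (weight exceeds 48): on (b) the weight is 49 (the employer's 90 is given no effect), > 48, so (b) meets the standard; on (c) the weight is 49 (the employer's 52 is given no effect), which does exceed 48, so (c) meets the standard.
  All elements met at the final stage.
All stages carried — the grievant prevails on this issue.
— Issue II —
Stage II.1 (grievant, a preponderance, weight is at least 49): (d) 45 < 49 — fails.
  Stage II.1 not carried; the grievant fails its burden.
The employer prevails on this issue.
— Issue III —
At Stage III.1 the grievant must meet the balance of probabilities (weight is at least 55): on (f) the weight is 55 (the employer's 24 is given no effect), which does reach 55, so (f) meets the standard.
  All elements met. The grievant retains the burden for Stage III.2.
At Stage III.2 the grievant must meet the balance of probabilities (weight is at least 55): on (g) the weight is 57, ≥ 55, so (g) meets the standard.
  The grievant carries the last stage.
All stages carried — the grievant prevails on this issue.
Per-issue: Issue I → grievant; Issue II → employer; Issue III → grievant. The grievant must prevail on a majority of issues; overall, the grievant prevails.

grievant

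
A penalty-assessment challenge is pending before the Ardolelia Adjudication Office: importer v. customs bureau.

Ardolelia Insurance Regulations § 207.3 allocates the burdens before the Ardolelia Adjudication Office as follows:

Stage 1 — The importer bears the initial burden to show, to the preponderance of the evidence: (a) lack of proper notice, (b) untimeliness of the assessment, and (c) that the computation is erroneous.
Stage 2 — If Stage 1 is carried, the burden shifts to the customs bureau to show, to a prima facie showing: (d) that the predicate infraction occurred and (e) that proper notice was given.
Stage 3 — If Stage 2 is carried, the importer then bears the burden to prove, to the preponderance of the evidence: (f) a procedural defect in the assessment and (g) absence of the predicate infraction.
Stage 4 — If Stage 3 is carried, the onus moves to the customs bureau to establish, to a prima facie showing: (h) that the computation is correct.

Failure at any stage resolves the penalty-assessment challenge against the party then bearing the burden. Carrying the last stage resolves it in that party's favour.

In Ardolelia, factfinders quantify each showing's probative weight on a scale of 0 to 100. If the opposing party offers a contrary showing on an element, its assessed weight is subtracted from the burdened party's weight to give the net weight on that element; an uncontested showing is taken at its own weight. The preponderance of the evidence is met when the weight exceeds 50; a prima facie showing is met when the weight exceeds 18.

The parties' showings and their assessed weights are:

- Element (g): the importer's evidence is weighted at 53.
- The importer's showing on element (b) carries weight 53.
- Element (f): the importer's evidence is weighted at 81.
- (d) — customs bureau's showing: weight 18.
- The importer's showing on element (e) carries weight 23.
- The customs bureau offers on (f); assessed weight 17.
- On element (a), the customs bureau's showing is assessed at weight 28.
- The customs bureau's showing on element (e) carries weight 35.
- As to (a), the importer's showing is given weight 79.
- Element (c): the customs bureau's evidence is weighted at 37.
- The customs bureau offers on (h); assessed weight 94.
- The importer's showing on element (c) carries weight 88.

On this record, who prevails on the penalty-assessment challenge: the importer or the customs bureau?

At Stage 1 the importer must meet the preponderance of the evidence (weight exceeds 50): on (a) the weight is 79 less the opposing 28 gives net 51, which does exceed 50, so (a) meets the standard; on (b) the weight is 53, > 50, so (b) meets the standard; on (c) the weight is 88 less the opposing 37 gives net 51, which does exceed 50, so (c) meets the standard.
  Stage 1 is satisfied; the onus moves to the customs bureau.
At Stage 2 the customs bureau must meet a prima facie showing (weight exceeds 18): on (d) the weight is 18, which does not exceed 18, so (d) does not meet the standard; on (e) the weight is 35 less the opposing 23 gives net 12, ≤ 18, so (e) does not meet the standard.
  Not every element is met, so the customs bureau fails to carry Stage 2.
So the importer prevails.

importer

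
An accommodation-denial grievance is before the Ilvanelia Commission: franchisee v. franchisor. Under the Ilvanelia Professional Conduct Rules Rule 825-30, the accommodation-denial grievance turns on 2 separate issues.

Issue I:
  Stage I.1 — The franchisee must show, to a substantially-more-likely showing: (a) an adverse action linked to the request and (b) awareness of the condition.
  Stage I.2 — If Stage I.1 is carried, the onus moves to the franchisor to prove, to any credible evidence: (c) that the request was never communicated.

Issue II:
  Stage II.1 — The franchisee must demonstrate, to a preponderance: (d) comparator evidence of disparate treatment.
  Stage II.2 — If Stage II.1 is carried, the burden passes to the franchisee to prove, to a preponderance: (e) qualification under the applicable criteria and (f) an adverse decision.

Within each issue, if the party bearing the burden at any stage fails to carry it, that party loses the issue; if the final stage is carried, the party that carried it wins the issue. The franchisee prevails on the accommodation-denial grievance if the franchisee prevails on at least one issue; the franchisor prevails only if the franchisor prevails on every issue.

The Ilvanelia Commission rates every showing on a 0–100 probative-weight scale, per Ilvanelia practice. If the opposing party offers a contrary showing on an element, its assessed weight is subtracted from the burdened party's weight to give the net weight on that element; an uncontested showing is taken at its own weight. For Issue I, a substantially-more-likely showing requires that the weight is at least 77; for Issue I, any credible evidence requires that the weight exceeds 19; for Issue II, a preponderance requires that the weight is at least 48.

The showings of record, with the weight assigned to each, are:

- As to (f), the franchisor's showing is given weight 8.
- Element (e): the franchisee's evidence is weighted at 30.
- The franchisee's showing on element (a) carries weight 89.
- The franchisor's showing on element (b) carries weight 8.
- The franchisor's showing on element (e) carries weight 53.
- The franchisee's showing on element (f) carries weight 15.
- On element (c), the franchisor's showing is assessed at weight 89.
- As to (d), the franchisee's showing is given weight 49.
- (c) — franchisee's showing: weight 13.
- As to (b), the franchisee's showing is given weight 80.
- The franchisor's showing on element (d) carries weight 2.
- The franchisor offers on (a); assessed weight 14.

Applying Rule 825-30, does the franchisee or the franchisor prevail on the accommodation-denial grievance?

franchisor

— Issue I —
Stage I.1 — burden on franchisee; standard: a substantially-more-likely showing (weight is at least 77).
    (a): 89 − 14 = 75 < 77 [not met]
    (b): 80 − 8 = 72 < 77 [not met]
  The franchisee does not carry Stage I.1.
The analysis ends at Stage I.1; the franchisor prevails on this issue.
— Issue II —
Stage II.1 (franchisee, a preponderance, weight is at least 48): (d) net 49−2=47 < 48 — fails.
  Stage II.1 not carried; the franchisee fails its burden.
The analysis ends at Stage II.1; the franchisor prevails on this issue.
Per-issue: Issue I → franchisor; Issue II → franchisor. The franchisee must prevail on at least one issue; overall, the franchisor prevails.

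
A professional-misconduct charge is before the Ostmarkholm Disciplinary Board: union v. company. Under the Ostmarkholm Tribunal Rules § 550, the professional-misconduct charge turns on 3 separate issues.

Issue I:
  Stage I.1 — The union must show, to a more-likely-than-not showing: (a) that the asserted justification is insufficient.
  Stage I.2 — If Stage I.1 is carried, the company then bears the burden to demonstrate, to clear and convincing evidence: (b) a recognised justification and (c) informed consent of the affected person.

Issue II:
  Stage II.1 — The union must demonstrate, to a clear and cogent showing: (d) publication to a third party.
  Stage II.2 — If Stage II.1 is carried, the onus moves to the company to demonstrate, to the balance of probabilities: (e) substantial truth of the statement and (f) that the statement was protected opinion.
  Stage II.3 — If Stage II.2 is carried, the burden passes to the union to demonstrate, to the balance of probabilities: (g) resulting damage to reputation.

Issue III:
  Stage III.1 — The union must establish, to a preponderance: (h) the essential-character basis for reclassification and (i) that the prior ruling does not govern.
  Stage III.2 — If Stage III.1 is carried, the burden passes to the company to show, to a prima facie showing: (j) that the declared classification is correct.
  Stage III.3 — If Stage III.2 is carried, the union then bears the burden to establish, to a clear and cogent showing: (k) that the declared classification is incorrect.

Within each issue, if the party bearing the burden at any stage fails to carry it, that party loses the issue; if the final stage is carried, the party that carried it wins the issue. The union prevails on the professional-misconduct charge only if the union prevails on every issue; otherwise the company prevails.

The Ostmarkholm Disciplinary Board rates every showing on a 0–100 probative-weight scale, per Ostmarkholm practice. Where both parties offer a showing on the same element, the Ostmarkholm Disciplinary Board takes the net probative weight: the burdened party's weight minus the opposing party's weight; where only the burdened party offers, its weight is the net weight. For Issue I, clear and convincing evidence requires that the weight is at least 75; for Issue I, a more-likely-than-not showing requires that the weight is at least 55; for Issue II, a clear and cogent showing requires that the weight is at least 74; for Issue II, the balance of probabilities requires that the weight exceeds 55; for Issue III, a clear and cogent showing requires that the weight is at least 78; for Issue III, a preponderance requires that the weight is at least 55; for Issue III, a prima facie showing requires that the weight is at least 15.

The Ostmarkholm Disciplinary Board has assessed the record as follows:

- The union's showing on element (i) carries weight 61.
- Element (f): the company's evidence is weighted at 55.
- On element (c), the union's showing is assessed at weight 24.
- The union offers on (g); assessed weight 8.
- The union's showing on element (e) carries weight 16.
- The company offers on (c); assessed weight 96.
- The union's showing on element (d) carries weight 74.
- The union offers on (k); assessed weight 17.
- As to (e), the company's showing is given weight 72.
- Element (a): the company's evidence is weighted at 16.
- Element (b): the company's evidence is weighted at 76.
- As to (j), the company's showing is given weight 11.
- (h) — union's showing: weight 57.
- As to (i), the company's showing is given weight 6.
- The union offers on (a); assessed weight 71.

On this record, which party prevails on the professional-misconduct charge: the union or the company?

— Issue I —
At Stage I.1 the union must meet a more-likely-than-not showing (weight is at least 55): on (a) the weight is 71 less the opposing 16 gives net 55, which does reach 55, so (a) meets the standard.
  All elements met. The burden passes to the company.
At Stage I.2 the company must meet clear and convincing evidence (weight is at least 75): on (b) the weight is 76, ≥ 75, so (b) meets the standard; on (c) the weight is 96 less the opposing 24 gives net 72, < 75, so (c) does not meet the standard.
  Stage I.2 not carried; the company fails its burden.
The analysis ends at Stage I.2; the union prevails on this issue.
— Issue II —
At Stage II.1 the union must meet a clear and cogent showing (weight is at least 74): on (d) the weight is 74, ≥ 74, so (d) meets the standard.
  Stage II.1 carried; the burden shifts to the company.
At Stage II.2 the company must meet the balance of probabilities (weight exceeds 55): on (e) the weight is 72 less the opposing 16 gives net 56, which does exceed 55, so (e) meets the standard; on (f) the weight is 55, ≤ 55, so (f) does not meet the standard.
  The company does not carry Stage II.2.
The analysis ends at Stage II.2; the union prevails on this issue.
— Issue III —
Stage III.1 (union, a preponderance, weight is at least 55): (h) 57 ≥ 55 — meets; (i) net 61−6=55 ≥ 55 — meets.
  Stage III.1 carried; the burden shifts to the company.
Stage III.2 (company, a prima facie showing, weight is at least 15): (j) 11 < 15 — fails.
  Stage III.2 not carried; the company fails its burden.
The union prevails on this issue.
Per-issue: Issue I → union; Issue II → union; Issue III → union. The union must prevail on every issue; overall, the union prevails.

union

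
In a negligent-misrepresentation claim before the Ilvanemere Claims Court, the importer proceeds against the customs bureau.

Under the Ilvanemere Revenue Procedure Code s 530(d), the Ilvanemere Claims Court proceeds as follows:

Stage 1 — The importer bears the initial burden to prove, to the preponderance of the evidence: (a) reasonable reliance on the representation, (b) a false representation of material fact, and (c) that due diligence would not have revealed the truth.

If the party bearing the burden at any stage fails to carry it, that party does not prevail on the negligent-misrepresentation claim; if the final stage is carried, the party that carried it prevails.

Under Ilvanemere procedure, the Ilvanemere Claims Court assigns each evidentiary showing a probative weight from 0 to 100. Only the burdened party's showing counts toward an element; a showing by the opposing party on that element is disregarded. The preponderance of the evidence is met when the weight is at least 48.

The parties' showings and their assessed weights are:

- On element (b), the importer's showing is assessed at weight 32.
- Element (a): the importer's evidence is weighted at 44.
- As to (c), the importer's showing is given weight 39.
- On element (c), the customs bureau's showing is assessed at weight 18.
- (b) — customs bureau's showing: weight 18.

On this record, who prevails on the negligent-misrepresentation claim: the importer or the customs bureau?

Stage 1 — burden on importer; standard: the preponderance of the evidence (weight is at least 48).
    (a): 44 < 48 [not met]
    (b): 32 (customs bureau's 18 disregarded) < 48 [not met]
    (c): 39 (customs bureau's 18 disregarded) < 48 [not met]
  The importer does not carry Stage 1.
The customs bureau prevails.

customs bureau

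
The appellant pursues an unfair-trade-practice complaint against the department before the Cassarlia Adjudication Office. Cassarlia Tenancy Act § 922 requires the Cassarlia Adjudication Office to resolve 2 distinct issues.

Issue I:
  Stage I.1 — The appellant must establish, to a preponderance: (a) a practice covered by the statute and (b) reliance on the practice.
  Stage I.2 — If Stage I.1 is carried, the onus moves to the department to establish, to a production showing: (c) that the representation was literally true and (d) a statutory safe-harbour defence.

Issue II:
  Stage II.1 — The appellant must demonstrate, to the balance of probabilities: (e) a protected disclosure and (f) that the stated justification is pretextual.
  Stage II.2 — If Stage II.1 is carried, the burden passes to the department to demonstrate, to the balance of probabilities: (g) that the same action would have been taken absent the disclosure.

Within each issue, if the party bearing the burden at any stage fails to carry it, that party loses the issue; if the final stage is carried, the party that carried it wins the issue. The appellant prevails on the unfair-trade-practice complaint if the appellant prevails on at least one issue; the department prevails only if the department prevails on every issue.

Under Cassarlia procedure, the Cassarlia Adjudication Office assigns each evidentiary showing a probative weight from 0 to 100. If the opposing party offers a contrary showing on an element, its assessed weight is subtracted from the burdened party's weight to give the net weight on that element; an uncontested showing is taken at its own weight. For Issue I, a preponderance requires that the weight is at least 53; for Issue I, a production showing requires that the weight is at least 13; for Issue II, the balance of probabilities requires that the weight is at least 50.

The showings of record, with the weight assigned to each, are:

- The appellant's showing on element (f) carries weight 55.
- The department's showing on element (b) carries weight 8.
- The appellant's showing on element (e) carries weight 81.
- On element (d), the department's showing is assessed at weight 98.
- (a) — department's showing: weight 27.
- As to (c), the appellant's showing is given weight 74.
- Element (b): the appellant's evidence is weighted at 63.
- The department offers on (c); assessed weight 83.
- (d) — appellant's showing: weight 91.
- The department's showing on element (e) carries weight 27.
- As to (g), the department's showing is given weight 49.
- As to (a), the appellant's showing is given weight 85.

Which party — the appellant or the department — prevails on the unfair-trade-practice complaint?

— Issue I —
At Stage I.1 the appellant must meet a preponderance (weight is at least 53): on (a) the weight is 85 less the opposing 27 gives net 58, which does reach 53, so (a) meets the standard; on (b) the weight is 63 less the opposing 8 gives net 55, which does reach 53, so (b) meets the standard.
  The appellant carries Stage I.1; the department now bears the burden.
At Stage I.2 the department must meet a production showing (weight is at least 13): on (c) the weight is 83 less the opposing 74 gives net 9, < 13, so (c) does not meet the standard; on (d) the weight is 98 less the opposing 91 gives net 7, < 13, so (d) does not meet the standard.
  Stage I.2 not carried; the department fails its burden.
The appellant prevails on this issue.
— Issue II —
Stage II.1 — burden on appellant; standard: the balance of probabilities (weight is at least 50).
    (e): 81 − 27 = 54 ≥ 50 [met]
    (f): 55 ≥ 50 [met]
  All elements met. The burden passes to the department.
Stage II.2 — burden on department; standard: the balance of probabilities (weight is at least 50).
    (g): 49 < 50 [not met]
  Not every element is met, so the department fails to carry Stage II.2.
So the appellant prevails on this issue.
Per-issue: Issue I → appellant; Issue II → appellant. The appellant must prevail on at least one issue; overall, the appellant prevails.

appellant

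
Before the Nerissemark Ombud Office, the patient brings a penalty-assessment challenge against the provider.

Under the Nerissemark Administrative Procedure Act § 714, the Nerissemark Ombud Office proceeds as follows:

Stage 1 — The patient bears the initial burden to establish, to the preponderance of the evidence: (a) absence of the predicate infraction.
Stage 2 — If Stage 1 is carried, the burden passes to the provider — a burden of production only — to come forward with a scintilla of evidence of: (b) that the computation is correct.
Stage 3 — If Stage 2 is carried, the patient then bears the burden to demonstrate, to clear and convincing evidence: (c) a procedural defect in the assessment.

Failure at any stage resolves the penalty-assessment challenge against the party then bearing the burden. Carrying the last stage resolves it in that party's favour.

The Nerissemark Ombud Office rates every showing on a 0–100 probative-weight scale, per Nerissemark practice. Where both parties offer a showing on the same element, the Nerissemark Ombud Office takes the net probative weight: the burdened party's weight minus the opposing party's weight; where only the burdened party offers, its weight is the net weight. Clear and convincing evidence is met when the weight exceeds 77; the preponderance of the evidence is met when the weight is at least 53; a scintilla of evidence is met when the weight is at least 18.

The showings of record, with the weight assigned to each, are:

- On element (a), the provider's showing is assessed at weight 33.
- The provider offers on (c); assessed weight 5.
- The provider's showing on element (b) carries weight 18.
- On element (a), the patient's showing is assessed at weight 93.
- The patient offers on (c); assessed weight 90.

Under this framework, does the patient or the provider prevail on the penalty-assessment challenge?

patient

At Stage 1 the patient must meet the preponderance of the evidence (weight is at least 53): on (a) the weight is 93 less the opposing 33 gives net 60, which does reach 53, so (a) meets the standard.
  The patient carries Stage 1; the provider now bears the burden.
At Stage 2 the provider must meet a scintilla of evidence (weight is at least 18): on (b) the weight is 18, which does reach 18, so (b) meets the standard.
  All elements met. The burden passes to the patient.
At Stage 3 the patient must meet clear and convincing evidence (weight exceeds 77): on (c) the weight is 90 less the opposing 5 gives net 85, which does exceed 77, so (c) meets the standard.
  Stage 3 carried; the final stage is satisfied.
Every stage carried; the patient prevails.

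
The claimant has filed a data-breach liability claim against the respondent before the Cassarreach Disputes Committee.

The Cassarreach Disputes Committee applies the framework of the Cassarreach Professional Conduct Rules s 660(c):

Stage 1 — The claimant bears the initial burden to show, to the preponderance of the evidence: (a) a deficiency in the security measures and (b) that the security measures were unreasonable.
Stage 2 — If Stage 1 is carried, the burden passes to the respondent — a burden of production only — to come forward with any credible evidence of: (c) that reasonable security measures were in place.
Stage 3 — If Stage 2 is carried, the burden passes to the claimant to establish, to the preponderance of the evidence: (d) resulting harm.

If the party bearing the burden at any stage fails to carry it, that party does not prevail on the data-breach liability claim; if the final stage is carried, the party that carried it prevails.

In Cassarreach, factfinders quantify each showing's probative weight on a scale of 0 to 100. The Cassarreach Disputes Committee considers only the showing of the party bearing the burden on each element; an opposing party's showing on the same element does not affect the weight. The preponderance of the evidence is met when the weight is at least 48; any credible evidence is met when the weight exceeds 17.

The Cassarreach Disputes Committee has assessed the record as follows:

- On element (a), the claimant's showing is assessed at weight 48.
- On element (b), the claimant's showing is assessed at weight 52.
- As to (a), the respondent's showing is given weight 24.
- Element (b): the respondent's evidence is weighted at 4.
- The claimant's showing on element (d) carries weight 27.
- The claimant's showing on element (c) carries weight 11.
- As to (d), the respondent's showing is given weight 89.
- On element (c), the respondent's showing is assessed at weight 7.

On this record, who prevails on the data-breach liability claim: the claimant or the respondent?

claimant

Stage 1 (claimant, the preponderance of the evidence, weight is at least 48): (a) 48 (respondent's 24 disregarded) ≥ 48 — meets; (b) 52 (respondent's 4 disregarded) ≥ 48 — meets.
  Stage 1 is satisfied; the onus moves to the respondent.
Stage 2 (respondent, any credible evidence, weight exceeds 17): (c) 7 (claimant's 11 disregarded) ≤ 17 — fails.
  Stage 2 not carried; the respondent fails its burden.
The claimant prevails.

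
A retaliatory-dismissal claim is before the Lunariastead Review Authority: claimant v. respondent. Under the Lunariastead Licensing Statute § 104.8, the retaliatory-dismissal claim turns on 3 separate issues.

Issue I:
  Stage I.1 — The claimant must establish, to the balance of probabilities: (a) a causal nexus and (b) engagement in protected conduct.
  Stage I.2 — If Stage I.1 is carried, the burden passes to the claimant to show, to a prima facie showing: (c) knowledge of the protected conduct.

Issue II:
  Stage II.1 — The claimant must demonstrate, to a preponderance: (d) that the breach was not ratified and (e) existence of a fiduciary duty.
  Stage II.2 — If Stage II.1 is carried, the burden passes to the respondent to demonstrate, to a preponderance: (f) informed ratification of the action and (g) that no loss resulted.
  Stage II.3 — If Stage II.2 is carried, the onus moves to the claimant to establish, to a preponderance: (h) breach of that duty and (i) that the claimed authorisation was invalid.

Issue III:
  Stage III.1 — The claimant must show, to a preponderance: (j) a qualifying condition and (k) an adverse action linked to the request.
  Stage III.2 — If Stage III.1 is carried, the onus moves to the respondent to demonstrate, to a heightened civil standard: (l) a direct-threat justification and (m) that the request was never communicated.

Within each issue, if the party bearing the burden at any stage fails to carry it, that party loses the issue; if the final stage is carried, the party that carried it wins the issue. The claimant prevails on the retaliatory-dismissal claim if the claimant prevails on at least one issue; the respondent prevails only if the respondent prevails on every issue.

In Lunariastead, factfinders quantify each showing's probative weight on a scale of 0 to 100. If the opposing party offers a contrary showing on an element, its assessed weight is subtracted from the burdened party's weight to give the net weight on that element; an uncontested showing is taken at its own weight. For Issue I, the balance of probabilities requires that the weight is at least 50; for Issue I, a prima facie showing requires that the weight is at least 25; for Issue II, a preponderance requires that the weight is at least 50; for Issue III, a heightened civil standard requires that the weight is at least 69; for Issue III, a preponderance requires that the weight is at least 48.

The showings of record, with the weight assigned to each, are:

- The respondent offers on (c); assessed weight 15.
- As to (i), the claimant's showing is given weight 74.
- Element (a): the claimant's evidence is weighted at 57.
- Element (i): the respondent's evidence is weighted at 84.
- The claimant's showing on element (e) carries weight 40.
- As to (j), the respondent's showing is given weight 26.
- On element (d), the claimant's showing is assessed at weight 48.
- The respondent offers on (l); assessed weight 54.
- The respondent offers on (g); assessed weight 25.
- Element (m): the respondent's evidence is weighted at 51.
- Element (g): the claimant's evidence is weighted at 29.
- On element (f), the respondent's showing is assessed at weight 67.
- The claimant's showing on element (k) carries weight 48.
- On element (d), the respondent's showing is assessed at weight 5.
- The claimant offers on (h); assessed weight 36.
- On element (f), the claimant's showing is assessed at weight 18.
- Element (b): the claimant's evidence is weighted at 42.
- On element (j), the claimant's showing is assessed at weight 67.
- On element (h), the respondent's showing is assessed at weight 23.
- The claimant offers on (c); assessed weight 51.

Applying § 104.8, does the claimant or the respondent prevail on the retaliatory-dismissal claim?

respondent

— Issue I —
Stage I.1 — burden on claimant; standard: the balance of probabilities (weight is at least 50).
    (a): 57 ≥ 50 [met]
    (b): 42 < 50 [not met]
  The claimant does not carry Stage I.1.
So the respondent prevails on this issue.
— Issue II —
Stage II.1 — burden on claimant; standard: a preponderance (weight is at least 50).
    (d): 48 − 5 = 43 < 50 [not met]
    (e): 40 < 50 [not met]
  The claimant does not carry Stage II.1.
So the respondent prevails on this issue.
— Issue III —
At Stage III.1 the claimant must meet a preponderance (weight is at least 48): on (j) the weight is 67 less the opposing 26 gives net 41, < 48, so (j) does not meet the standard; on (k) the weight is 48, ≥ 48, so (k) meets the standard.
  The claimant does not carry Stage III.1.
So the respondent prevails on this issue.
Per-issue: Issue I → respondent; Issue II → respondent; Issue III → respondent. The claimant must prevail on at least one issue; overall, the respondent prevails.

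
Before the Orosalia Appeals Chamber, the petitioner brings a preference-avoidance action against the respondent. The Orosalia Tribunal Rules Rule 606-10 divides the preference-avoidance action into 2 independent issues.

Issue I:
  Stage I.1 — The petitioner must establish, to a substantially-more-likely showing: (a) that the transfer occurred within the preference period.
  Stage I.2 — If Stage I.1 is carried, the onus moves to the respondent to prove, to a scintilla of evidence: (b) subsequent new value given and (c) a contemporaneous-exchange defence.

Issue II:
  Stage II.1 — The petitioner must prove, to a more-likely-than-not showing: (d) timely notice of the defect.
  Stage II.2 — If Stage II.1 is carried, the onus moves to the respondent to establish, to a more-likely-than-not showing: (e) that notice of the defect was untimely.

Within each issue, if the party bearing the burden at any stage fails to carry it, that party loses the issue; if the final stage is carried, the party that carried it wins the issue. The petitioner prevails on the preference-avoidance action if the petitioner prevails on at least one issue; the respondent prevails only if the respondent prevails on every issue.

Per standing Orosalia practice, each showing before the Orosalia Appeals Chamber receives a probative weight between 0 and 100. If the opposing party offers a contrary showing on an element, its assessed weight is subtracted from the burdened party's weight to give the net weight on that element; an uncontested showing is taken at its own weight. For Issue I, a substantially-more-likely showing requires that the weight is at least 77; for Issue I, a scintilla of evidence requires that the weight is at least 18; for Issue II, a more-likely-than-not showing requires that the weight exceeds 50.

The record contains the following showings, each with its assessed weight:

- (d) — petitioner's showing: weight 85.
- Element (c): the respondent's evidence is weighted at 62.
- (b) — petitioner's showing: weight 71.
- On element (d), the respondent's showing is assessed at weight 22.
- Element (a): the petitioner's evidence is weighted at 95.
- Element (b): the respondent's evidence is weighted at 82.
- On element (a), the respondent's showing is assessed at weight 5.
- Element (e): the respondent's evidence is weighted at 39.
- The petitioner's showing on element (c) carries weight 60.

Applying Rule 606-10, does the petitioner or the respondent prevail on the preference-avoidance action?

— Issue I —
Stage I.1 — burden on petitioner; standard: a substantially-more-likely showing (weight is at least 77).
    (a): 95 − 5 = 90 ≥ 77 [met]
  Stage I.1 is satisfied; the onus moves to the respondent.
Stage I.2 — burden on respondent; standard: a scintilla of evidence (weight is at least 18).
    (b): 82 − 71 = 11 < 18 [not met]
    (c): 62 − 60 = 2 < 18 [not met]
  Not every element is met, so the respondent fails to carry Stage I.2.
The petitioner prevails on this issue.
— Issue II —
Stage II.1 (petitioner, a more-likely-than-not showing, weight exceeds 50): (d) net 85−22=63 > 50 — meets.
  The petitioner carries Stage II.1; the respondent now bears the burden.
Stage II.2 (respondent, a more-likely-than-not showing, weight exceeds 50): (e) 39 ≤ 50 — fails.
  Not every element is met, so the respondent fails to carry Stage II.2.
The petitioner prevails on this issue.
Per-issue: Issue I → petitioner; Issue II → petitioner. The petitioner must prevail on at least one issue; overall, the petitioner prevails.

petitioner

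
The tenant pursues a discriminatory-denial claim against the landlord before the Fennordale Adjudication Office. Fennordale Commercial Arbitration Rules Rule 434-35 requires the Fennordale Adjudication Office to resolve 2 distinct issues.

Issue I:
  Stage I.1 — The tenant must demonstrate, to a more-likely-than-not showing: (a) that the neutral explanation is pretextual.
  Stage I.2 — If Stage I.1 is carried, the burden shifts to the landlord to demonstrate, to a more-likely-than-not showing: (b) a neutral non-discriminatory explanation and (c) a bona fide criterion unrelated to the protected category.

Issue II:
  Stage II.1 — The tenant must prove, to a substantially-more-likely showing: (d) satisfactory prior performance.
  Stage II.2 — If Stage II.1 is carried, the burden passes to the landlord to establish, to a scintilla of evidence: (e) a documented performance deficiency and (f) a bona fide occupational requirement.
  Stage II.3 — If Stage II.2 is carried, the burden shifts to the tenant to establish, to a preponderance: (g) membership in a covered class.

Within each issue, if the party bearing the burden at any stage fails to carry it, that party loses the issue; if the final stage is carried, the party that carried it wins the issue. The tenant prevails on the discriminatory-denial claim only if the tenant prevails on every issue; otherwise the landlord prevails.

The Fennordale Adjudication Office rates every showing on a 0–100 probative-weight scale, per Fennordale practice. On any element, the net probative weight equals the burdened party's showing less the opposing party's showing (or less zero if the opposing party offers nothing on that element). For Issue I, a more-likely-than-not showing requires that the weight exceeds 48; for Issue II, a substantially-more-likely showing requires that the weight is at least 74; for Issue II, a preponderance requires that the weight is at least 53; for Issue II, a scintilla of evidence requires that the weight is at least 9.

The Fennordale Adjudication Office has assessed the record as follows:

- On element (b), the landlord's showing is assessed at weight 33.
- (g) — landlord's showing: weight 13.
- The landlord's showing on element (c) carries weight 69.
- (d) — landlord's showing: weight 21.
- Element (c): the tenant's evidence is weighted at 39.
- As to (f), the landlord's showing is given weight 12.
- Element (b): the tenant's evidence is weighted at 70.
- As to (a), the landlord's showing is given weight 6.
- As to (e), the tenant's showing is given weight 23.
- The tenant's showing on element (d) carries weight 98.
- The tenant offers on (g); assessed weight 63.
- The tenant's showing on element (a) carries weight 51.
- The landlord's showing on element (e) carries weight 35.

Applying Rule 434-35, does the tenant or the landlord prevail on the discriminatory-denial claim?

— Issue I —
At Stage I.1 the tenant must meet a more-likely-than-not showing (weight exceeds 48): on (a) the weight is 51 less the opposing 6 gives net 45, which does not exceed 48, so (a) does not meet the standard.
  The tenant does not carry Stage I.1.
The analysis ends at Stage I.1; the landlord prevails on this issue.
— Issue II —
Stage II.1 (tenant, a substantially-more-likely showing, weight is at least 74): (d) net 98−21=77 ≥ 74 — meets.
  Stage II.1 is satisfied; the onus moves to the landlord.
Stage II.2 (landlord, a scintilla of evidence, weight is at least 9): (e) net 35−23=12 ≥ 9 — meets; (f) 12 ≥ 9 — meets.
  The landlord carries Stage II.2; the tenant now bears the burden.
Stage II.3 (tenant, a preponderance, weight is at least 53): (g) net 63−13=50 < 53 — fails.
  Not every element is met, so the tenant fails to carry Stage II.3.
So the landlord prevails on this issue.
Per-issue: Issue I → landlord; Issue II → landlord. The tenant must prevail on every issue; overall, the landlord prevails.

landlord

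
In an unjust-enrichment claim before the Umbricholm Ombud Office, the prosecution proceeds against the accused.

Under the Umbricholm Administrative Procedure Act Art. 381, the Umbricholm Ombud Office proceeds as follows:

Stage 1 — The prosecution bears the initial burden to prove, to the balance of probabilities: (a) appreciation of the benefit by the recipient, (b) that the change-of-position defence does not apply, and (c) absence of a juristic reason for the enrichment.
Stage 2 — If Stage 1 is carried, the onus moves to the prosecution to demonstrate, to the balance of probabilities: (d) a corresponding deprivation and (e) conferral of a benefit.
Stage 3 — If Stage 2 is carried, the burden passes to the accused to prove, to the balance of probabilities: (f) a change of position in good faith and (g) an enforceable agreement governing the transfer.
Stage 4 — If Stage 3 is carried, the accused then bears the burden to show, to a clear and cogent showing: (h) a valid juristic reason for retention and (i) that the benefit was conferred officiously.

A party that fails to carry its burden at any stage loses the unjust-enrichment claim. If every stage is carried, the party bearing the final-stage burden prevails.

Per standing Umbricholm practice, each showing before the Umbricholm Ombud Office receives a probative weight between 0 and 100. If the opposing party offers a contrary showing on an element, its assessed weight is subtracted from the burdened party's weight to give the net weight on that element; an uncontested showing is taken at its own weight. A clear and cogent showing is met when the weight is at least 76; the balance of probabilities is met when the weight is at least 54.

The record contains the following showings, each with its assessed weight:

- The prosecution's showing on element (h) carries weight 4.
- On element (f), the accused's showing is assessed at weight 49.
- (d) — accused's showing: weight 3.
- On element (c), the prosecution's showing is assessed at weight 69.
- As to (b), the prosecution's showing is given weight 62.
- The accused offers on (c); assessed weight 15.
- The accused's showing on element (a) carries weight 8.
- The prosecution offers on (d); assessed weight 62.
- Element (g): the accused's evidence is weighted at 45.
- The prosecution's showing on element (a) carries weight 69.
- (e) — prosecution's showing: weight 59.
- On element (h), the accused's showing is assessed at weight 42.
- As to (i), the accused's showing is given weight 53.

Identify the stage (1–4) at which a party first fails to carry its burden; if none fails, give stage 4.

stage 3

At Stage 1 the prosecution must meet the balance of probabilities (weight is at least 54): on (a) the weight is 69 less the opposing 8 gives net 61, ≥ 54, so (a) meets the standard; on (b) the weight is 62, ≥ 54, so (b) meets the standard; on (c) the weight is 69 less the opposing 15 gives net 54, ≥ 54, so (c) meets the standard.
  All elements met. The prosecution retains the burden for Stage 2.
At Stage 2 the prosecution must meet the balance of probabilities (weight is at least 54): on (d) the weight is 62 less the opposing 3 gives net 59, which does reach 54, so (d) meets the standard; on (e) the weight is 59, ≥ 54, so (e) meets the standard.
  All elements met. The burden passes to the accused.
At Stage 3 the accused must meet the balance of probabilities (weight is at least 54): on (f) the weight is 49, < 54, so (f) does not meet the standard; on (g) the weight is 45, which does not reach 54, so (g) does not meet the standard.
  Stage 3 not carried; the accused fails its burden.
The prosecution prevails.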